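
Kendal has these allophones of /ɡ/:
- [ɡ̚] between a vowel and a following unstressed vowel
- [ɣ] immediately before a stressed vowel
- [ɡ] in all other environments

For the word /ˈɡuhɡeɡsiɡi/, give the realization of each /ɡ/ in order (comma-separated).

Occurrence 1 (position 1): immediately before a stressed vowel → [ɣ].
Occurrence 2 (position 4): no conditioning environment matches → elsewhere allophone [ɡ].
Occurrence 3 (position 6): no conditioning environment matches → elsewhere allophone [ɡ].
Occurrence 4 (position 9): between a vowel and a following unstressed vowel → [ɡ̚].

[ɣ], [ɡ], [ɡ], [ɡ̚]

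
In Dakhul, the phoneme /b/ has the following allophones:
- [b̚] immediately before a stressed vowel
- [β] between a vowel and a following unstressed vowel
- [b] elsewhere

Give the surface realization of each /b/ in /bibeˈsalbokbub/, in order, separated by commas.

Occurrence 1 (position 1): no conditioning environment matches → elsewhere allophone [b].
Occurrence 2 (position 3): between a vowel and a following unstressed vowel → [β].
Occurrence 3 (position 8): no conditioning environment matches → elsewhere allophone [b].
Occurrence 4 (position 11): no conditioning environment matches → elsewhere allophone [b].
Occurrence 5 (position 13): no conditioning environment matches → elsewhere allophone [b].

[b], [β], [b], [b], [b]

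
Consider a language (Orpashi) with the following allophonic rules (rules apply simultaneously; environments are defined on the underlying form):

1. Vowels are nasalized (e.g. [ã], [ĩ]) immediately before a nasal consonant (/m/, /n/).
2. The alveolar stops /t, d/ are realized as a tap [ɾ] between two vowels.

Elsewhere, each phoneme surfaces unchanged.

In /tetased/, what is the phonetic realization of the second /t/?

Rule 2 applies to /t/ (between /e/ and /a/: between two vowels) → [ɾ].

[ɾ]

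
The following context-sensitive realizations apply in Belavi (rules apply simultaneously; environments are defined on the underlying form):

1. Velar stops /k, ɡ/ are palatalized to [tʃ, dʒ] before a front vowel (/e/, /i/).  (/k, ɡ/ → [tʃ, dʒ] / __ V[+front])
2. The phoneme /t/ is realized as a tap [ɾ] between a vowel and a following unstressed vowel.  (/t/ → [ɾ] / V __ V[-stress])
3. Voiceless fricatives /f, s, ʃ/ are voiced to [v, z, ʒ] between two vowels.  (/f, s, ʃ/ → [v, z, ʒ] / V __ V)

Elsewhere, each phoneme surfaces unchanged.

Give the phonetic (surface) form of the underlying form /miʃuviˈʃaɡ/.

[miʒuviˈʒaɡ]

/ʃ/ (between /i/ and /u/): between two vowels, so rule 3 applies → [ʒ].
/ʃ/ (between /i/ and /a/): between two vowels, so rule 3 applies → [ʒ].
/ɡ/ (word-final): rule 1 targets it, but not before a front vowel → unchanged [ɡ].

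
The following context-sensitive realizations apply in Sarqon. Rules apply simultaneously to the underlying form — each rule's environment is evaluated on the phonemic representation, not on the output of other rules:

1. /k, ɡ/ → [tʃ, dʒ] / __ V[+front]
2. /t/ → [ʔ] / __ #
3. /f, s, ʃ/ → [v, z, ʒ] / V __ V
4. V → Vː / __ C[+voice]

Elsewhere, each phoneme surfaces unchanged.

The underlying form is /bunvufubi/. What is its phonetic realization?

[buːnvuvuːbi]

/b/ (word-initial) is unaffected → [b].
/u/ meets the environment for rule 4 (before a voiced consonant) → [uː].
/n/ — not in any rule's target class → [n].
/v/ — not in any rule's target class → [v].
/u/ (between /v/ and /f/) is in the target of rule 4 but the environment (before a voiced consonant) is not met → [u].
/f/ meets the environment for rule 3 (between two vowels) → [v].
Rule 4 applies to /u/ (between /f/ and /b/: before a voiced consonant) → [uː].
/b/ stays [b].
/i/ (word-final) fails the environment for rule 4, so it stays [i].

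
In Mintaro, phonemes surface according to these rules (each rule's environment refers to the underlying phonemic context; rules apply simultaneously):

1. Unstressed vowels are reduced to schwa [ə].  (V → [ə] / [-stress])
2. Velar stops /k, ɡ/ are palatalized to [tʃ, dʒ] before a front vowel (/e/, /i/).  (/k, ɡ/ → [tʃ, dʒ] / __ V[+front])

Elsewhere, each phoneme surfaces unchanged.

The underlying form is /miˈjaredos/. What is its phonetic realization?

/m/ (word-initial): no rule targets it → [m].
/i/ — between /m/ and /j/, in an unstressed syllable — surfaces as [ə] (rule 1).
/j/ stays [j].
/a/ (between /j/ and /r/): rule 1 targets it, but not in an unstressed syllable → unchanged [a].
/r/ stays [r].
/e/ (between /r/ and /d/): in an unstressed syllable, so rule 1 applies → [ə].
/d/ stays [d].
/o/ (between /d/ and /s/): in an unstressed syllable, so rule 1 applies → [ə].
/s/ — not in any rule's target class → [s].

[məˈjarədəs]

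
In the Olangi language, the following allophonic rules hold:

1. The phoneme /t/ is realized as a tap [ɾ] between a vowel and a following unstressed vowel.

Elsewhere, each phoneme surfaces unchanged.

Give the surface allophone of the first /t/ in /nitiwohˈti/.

Rule 1 applies to /t/ (between /i/ and /i/: between a vowel and a following unstressed vowel) → [ɾ].

[ɾ]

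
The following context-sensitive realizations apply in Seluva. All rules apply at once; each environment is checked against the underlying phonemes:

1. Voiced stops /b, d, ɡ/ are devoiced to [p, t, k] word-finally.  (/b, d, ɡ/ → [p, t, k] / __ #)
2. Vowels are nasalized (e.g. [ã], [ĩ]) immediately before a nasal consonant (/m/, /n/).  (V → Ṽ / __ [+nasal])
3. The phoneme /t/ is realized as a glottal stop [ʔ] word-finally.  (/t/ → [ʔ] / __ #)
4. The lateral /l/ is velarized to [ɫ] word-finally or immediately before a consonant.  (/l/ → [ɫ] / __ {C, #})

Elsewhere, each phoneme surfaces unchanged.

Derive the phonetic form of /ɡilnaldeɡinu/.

[ɡiɫnaɫdeɡĩnu]

/ɡ/ (word-initial) is in the target of rule 1 but the environment (word-finally) is not met → [ɡ].
/i/ (between /ɡ/ and /l/): rule 2 targets it, but not before a nasal consonant → unchanged [i].
/l/ meets the environment for rule 4 (word-finally or immediately before a consonant) → [ɫ].
/n/ (between /l/ and /a/): no rule targets it → [n].
/a/ (between /n/ and /l/): rule 2 targets it, but not before a nasal consonant → unchanged [a].
/l/ meets the environment for rule 4 (word-finally or immediately before a consonant) → [ɫ].
/d/ (between /l/ and /e/) fails the environment for rule 1, so it stays [d].
/e/ (between /d/ and /ɡ/): rule 2 targets it, but not before a nasal consonant → unchanged [e].
/ɡ/ (between /e/ and /i/) fails the environment for rule 1, so it stays [ɡ].
/i/ (between /ɡ/ and /n/) occurs before a nasal consonant → [ĩ] by rule 2.
/n/ — not in any rule's target class → [n].
/u/ (word-final) fails the environment for rule 2, so it stays [u].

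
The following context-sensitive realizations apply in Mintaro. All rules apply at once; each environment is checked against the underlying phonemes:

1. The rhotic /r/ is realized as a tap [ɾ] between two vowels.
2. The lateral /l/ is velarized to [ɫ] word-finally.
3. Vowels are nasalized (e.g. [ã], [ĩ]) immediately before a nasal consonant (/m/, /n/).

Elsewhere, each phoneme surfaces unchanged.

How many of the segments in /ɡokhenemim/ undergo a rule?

Segments that undergo a rule: /e/ → [ẽ] (rule 3); /e/ → [ẽ] (rule 3); /i/ → [ĩ] (rule 3).
All other segments surface unchanged.

3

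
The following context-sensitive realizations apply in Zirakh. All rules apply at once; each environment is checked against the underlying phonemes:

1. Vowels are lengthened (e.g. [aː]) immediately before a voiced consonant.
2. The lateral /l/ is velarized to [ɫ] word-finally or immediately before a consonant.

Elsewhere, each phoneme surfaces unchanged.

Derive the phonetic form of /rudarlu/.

[ruːdaːrlu]

/r/ — not in any rule's target class → [r].
/u/ meets the environment for rule 1 (before a voiced consonant) → [uː].
/d/ (between /u/ and /a/) is unaffected → [d].
/a/ (between /d/ and /r/) occurs before a voiced consonant → [aː] by rule 1.
/r/ stays [r].
/l/ (between /r/ and /u/) fails the environment for rule 2, so it stays [l].
/u/ — word-final; rule 1 does not apply here → [u].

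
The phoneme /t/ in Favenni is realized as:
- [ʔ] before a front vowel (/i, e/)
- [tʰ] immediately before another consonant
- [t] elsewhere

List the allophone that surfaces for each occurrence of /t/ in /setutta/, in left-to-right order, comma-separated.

[t], [tʰ], [t]

Occurrence 1 (position 3): no conditioning environment matches → elsewhere allophone [t].
Occurrence 2 (position 5): immediately before another consonant → [tʰ].
Occurrence 3 (position 6): no conditioning environment matches → elsewhere allophone [t].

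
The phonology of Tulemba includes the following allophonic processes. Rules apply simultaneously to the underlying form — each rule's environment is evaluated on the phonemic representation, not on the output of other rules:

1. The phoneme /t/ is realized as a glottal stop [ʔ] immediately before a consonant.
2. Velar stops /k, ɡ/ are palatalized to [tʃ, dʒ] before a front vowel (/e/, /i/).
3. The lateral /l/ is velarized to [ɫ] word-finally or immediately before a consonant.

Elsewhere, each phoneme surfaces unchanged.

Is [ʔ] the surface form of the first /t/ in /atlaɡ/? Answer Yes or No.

Yes

Rule 1 applies to /t/ (between /a/ and /l/: immediately before a consonant) → [ʔ].
The actual realization is [ʔ], which matches [ʔ].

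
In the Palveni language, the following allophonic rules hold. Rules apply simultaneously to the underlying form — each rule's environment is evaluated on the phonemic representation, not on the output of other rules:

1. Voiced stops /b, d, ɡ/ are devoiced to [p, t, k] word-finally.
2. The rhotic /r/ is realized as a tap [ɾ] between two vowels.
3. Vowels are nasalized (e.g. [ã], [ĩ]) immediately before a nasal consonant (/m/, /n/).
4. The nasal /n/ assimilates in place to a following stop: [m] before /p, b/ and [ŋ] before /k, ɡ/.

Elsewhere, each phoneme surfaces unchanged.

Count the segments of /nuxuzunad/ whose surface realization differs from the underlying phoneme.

Segments that undergo a rule: /u/ → [ũ] (rule 3); /d/ → [t] (rule 1).
All other segments surface unchanged.

2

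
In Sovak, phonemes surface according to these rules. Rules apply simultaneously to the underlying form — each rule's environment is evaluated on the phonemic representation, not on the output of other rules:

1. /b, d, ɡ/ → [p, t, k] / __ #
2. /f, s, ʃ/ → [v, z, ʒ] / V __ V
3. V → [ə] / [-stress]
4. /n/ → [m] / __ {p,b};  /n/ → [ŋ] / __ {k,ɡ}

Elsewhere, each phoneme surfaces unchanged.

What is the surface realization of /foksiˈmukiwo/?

/f/ (word-initial) fails the environment for rule 2, so it stays [f].
/o/ meets the environment for rule 3 (in an unstressed syllable) → [ə].
/k/ stays [k].
/s/ (between /k/ and /i/) is in the target of rule 2 but the environment (between two vowels) is not met → [s].
/i/ (between /s/ and /m/) occurs in an unstressed syllable → [ə] by rule 3.
/m/ stays [m].
/u/ (between /m/ and /k/) fails the environment for rule 3, so it stays [u].
/k/ (between /u/ and /i/): no rule targets it → [k].
/i/ — between /k/ and /w/, in an unstressed syllable — surfaces as [ə] (rule 3).
/w/ (between /i/ and /o/): no rule targets it → [w].
/o/ (word-final): in an unstressed syllable, so rule 3 applies → [ə].

[fəksəˈmukəwə]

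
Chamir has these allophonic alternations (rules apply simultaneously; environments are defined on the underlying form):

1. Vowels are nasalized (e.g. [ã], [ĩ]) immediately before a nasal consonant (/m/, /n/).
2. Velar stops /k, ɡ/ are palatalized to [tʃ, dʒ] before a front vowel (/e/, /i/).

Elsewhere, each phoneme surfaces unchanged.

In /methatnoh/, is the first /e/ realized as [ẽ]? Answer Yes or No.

No

/e/ (between /m/ and /t/) fails the environment for rule 1, so it stays [e].
The actual realization is [e], not [ẽ].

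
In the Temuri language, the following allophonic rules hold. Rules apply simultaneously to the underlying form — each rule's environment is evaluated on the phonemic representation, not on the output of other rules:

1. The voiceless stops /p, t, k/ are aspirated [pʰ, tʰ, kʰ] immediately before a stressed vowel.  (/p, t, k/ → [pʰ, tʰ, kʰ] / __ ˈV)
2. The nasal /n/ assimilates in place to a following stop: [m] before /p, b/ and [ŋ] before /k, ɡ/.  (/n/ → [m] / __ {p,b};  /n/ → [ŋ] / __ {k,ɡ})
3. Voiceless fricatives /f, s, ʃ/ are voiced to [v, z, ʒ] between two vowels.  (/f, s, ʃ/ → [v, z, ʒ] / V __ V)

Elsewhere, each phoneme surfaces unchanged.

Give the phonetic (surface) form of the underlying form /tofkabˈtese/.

/t/ (word-initial): rule 1 targets it, but not immediately before a stressed vowel → unchanged [t].
/o/ stays [o].
/f/ (between /o/ and /k/) is in the target of rule 3 but the environment (between two vowels) is not met → [f].
/k/ (between /f/ and /a/) fails the environment for rule 1, so it stays [k].
/a/ — not in any rule's target class → [a].
/b/ (between /a/ and /t/) is unaffected → [b].
/t/ — between /b/ and /e/, immediately before a stressed vowel — surfaces as [tʰ] (rule 1).
/e/ (between /t/ and /s/) is unaffected → [e].
/s/ (between /e/ and /e/): between two vowels, so rule 3 applies → [z].
/e/ — not in any rule's target class → [e].

[tofkabˈtʰeze]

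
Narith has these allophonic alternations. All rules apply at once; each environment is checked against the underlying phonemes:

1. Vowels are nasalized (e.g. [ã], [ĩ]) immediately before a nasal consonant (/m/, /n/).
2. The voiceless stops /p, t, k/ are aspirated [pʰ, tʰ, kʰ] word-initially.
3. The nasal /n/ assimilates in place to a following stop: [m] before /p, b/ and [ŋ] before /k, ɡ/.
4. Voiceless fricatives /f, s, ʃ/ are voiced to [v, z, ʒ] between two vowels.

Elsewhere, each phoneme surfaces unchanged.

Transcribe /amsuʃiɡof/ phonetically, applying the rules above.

[ãmsuʒiɡof]

/a/ meets the environment for rule 1 (before a nasal consonant) → [ã].
/m/ stays [m].
/s/ — between /m/ and /u/; rule 4 does not apply here → [s].
/u/ (between /s/ and /ʃ/) fails the environment for rule 1, so it stays [u].
/ʃ/ — between /u/ and /i/, between two vowels — surfaces as [ʒ] (rule 4).
/i/ (between /ʃ/ and /ɡ/) fails the environment for rule 1, so it stays [i].
/ɡ/ (between /i/ and /o/): no rule targets it → [ɡ].
/o/ — between /ɡ/ and /f/; rule 1 does not apply here → [o].
/f/ (word-final) is in the target of rule 4 but the environment (between two vowels) is not met → [f].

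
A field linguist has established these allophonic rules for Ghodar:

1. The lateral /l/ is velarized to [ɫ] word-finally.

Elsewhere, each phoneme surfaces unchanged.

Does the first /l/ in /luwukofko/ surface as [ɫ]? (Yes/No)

/l/ (word-initial) fails the environment for rule 1, so it stays [l].
The actual realization is [l], not [ɫ].

No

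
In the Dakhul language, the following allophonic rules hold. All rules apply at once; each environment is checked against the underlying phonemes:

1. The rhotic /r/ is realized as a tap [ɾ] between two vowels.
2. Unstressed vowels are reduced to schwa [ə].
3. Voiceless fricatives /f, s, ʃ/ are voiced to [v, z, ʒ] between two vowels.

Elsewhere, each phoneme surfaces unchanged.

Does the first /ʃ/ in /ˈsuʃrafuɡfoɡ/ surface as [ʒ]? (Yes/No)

No

/ʃ/ (between /u/ and /r/) is in the target of rule 3 but the environment (between two vowels) is not met → [ʃ].
The actual realization is [ʃ], not [ʒ].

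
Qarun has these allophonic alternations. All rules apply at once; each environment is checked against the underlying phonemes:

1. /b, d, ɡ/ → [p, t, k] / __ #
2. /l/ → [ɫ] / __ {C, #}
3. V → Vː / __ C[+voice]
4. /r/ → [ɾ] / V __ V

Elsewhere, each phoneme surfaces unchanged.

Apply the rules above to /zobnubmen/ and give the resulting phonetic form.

/o/ (between /z/ and /b/) occurs before a voiced consonant → [oː] by rule 3.
/b/ (between /o/ and /n/): rule 1 targets it, but not word-finally → unchanged [b].
/u/ — between /n/ and /b/, before a voiced consonant — surfaces as [uː] (rule 3).
/b/ (between /u/ and /m/) is in the target of rule 1 but the environment (word-finally) is not met → [b].
/e/ (between /m/ and /n/): before a voiced consonant, so rule 3 applies → [eː].

[zoːbnuːbmeːn]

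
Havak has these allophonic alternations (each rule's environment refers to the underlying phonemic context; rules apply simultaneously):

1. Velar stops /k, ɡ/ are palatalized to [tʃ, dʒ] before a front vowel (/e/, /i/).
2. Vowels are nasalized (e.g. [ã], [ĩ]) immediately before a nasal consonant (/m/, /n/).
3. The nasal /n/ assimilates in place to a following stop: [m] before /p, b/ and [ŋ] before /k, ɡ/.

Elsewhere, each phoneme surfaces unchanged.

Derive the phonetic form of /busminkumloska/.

[busmĩŋkũmloska]

/b/ (word-initial): no rule targets it → [b].
/u/ — between /b/ and /s/; rule 2 does not apply here → [u].
/s/ (between /u/ and /m/): no rule targets it → [s].
/m/ (between /s/ and /i/): no rule targets it → [m].
/i/ (between /m/ and /n/): before a nasal consonant, so rule 2 applies → [ĩ].
/n/ (between /i/ and /k/): before a labial or velar stop, so rule 3 applies → [ŋ].
/k/ (between /n/ and /u/) is in the target of rule 1 but the environment (before a front vowel) is not met → [k].
/u/ (between /k/ and /m/): before a nasal consonant, so rule 2 applies → [ũ].
/m/ (between /u/ and /l/): no rule targets it → [m].
/l/ stays [l].
/o/ (between /l/ and /s/) fails the environment for rule 2, so it stays [o].
/s/ — not in any rule's target class → [s].
/k/ (between /s/ and /a/) fails the environment for rule 1, so it stays [k].
/a/ (word-final): rule 2 targets it, but not before a nasal consonant → unchanged [a].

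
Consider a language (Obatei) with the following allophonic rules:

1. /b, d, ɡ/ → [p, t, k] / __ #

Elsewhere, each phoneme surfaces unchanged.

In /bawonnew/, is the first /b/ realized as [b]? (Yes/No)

/b/ (word-initial) fails the environment for rule 1, so it stays [b].
The actual realization is [b], which matches [b].

Yes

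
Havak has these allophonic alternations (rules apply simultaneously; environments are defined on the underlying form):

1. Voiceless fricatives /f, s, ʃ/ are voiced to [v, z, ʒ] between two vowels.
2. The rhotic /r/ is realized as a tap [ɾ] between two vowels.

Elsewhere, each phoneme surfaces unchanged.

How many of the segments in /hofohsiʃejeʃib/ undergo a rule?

3

Segments that undergo a rule: /f/ → [v] (rule 1); /ʃ/ → [ʒ] (rule 1); /ʃ/ → [ʒ] (rule 1).
All other segments surface unchanged.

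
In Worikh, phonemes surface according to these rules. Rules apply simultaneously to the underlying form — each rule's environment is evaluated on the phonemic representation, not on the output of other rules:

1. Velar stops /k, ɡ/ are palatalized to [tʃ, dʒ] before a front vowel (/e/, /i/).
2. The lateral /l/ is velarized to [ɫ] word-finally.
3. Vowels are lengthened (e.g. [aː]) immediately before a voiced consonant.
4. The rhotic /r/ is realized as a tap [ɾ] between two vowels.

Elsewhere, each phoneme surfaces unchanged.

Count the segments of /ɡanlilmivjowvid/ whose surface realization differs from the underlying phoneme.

Segments that undergo a rule: /a/ → [aː] (rule 3); /i/ → [iː] (rule 3); /i/ → [iː] (rule 3); /o/ → [oː] (rule 3); /i/ → [iː] (rule 3).
All other segments surface unchanged.

5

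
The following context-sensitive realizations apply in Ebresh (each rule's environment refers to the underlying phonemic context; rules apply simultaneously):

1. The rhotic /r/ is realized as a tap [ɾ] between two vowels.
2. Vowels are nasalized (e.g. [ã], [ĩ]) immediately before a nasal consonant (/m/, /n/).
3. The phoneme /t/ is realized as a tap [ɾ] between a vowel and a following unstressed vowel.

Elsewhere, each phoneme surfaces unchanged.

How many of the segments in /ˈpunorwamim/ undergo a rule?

3

Segments that undergo a rule: /u/ → [ũ] (rule 2); /a/ → [ã] (rule 2); /i/ → [ĩ] (rule 2).
All other segments surface unchanged.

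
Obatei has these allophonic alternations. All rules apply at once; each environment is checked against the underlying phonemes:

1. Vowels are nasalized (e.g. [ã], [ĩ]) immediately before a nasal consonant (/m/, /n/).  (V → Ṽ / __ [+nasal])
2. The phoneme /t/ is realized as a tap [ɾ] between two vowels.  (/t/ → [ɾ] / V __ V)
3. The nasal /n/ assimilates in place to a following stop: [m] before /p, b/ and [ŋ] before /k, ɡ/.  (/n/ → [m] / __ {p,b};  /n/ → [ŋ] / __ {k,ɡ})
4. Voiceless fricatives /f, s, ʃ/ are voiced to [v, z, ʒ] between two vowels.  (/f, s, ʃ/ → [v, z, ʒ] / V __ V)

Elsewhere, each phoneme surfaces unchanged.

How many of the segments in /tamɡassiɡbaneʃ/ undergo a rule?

2

Segments that undergo a rule: /a/ → [ã] (rule 1); /a/ → [ã] (rule 1).
All other segments surface unchanged.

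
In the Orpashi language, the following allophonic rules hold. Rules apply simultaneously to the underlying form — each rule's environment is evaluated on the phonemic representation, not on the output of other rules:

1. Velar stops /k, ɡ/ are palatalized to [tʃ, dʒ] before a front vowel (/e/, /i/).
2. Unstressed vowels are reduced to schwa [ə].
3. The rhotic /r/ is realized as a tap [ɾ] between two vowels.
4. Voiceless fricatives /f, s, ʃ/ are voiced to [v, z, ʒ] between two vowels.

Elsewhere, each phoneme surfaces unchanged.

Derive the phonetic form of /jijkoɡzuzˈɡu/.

/j/ (word-initial) is unaffected → [j].
/i/ meets the environment for rule 2 (in an unstressed syllable) → [ə].
/j/ (between /i/ and /k/): no rule targets it → [j].
/k/ (between /j/ and /o/) is in the target of rule 1 but the environment (before a front vowel) is not met → [k].
/o/ (between /k/ and /ɡ/) occurs in an unstressed syllable → [ə] by rule 2.
/ɡ/ (between /o/ and /z/): rule 1 targets it, but not before a front vowel → unchanged [ɡ].
/z/ (between /ɡ/ and /u/): no rule targets it → [z].
/u/ (between /z/ and /z/): in an unstressed syllable, so rule 2 applies → [ə].
/z/ (between /u/ and /ɡ/): no rule targets it → [z].
/ɡ/ (between /z/ and /u/) is in the target of rule 1 but the environment (before a front vowel) is not met → [ɡ].
/u/ — word-final; rule 2 does not apply here → [u].

[jəjkəɡzəzˈɡu]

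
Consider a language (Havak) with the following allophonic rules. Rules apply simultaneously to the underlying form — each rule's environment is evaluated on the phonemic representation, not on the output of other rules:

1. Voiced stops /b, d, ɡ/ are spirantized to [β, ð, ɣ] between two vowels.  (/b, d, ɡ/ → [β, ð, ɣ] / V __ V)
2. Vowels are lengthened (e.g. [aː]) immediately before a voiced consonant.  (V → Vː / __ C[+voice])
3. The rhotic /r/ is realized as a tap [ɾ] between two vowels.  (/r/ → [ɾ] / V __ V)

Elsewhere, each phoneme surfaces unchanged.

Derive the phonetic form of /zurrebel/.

/z/ (word-initial): no rule targets it → [z].
/u/ — between /z/ and /r/, before a voiced consonant — surfaces as [uː] (rule 2).
/r/ — between /u/ and /r/; rule 3 does not apply here → [r].
/r/ (between /r/ and /e/) is in the target of rule 3 but the environment (between two vowels) is not met → [r].
/e/ (between /r/ and /b/): before a voiced consonant, so rule 2 applies → [eː].
/b/ — between /e/ and /e/, between two vowels — surfaces as [β] (rule 1).
Rule 2 applies to /e/ (between /b/ and /l/: before a voiced consonant) → [eː].
/l/ stays [l].

[zuːrreːβeːl]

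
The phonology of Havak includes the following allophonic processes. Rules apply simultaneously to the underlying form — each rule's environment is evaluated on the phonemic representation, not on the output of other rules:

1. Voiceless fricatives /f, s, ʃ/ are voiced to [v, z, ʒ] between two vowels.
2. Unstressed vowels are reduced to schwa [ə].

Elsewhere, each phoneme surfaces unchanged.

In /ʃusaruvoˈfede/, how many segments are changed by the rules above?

7

Segments that undergo a rule: /u/ → [ə] (rule 2); /s/ → [z] (rule 1); /a/ → [ə] (rule 2); /u/ → [ə] (rule 2); /o/ → [ə] (rule 2); /f/ → [v] (rule 1); /e/ → [ə] (rule 2).
All other segments surface unchanged.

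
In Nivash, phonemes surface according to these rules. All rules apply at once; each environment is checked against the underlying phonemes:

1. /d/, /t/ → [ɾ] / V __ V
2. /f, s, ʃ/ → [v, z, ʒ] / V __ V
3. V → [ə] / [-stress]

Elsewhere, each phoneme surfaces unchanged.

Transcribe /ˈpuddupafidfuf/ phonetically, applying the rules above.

/p/ (word-initial): no rule targets it → [p].
/u/ (between /p/ and /d/) is in the target of rule 3 but the environment (in an unstressed syllable) is not met → [u].
/d/ (between /u/ and /d/): rule 1 targets it, but not between two vowels → unchanged [d].
/d/ — between /d/ and /u/; rule 1 does not apply here → [d].
Rule 3 applies to /u/ (between /d/ and /p/: in an unstressed syllable) → [ə].
/p/ (between /u/ and /a/): no rule targets it → [p].
/a/ (between /p/ and /f/): in an unstressed syllable, so rule 3 applies → [ə].
/f/ meets the environment for rule 2 (between two vowels) → [v].
/i/ (between /f/ and /d/): in an unstressed syllable, so rule 3 applies → [ə].
/d/ (between /i/ and /f/) fails the environment for rule 1, so it stays [d].
/f/ (between /d/ and /u/) fails the environment for rule 2, so it stays [f].
/u/ — between /f/ and /f/, in an unstressed syllable — surfaces as [ə] (rule 3).
/f/ (word-final) fails the environment for rule 2, so it stays [f].

[ˈpuddəpəvədfəf]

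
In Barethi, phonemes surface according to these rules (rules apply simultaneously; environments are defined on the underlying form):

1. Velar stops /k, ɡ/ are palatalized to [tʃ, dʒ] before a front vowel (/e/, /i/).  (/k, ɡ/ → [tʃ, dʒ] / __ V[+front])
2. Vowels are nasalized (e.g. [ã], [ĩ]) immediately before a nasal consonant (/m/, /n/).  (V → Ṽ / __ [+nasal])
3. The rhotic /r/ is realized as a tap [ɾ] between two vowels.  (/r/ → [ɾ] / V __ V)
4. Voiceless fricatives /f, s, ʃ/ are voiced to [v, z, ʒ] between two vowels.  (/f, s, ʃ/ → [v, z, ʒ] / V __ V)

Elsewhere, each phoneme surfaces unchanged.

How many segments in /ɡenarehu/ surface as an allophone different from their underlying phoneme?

3

Segments that undergo a rule: /ɡ/ → [dʒ] (rule 1); /e/ → [ẽ] (rule 2); /r/ → [ɾ] (rule 3).
All other segments surface unchanged.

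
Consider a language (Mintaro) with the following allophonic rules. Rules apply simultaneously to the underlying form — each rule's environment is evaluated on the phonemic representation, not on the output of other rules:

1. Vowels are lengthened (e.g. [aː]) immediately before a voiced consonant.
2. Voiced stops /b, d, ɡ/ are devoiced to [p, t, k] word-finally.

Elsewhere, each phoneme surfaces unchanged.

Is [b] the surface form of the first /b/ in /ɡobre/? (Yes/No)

/b/ — between /o/ and /r/; rule 2 does not apply here → [b].
The actual realization is [b], which matches [b].

Yes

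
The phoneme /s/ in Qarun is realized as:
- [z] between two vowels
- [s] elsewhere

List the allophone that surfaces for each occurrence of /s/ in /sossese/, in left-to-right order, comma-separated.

[s], [s], [s], [z]

Occurrence 1 (position 1): no conditioning environment matches → elsewhere allophone [s].
Occurrence 2 (position 3): no conditioning environment matches → elsewhere allophone [s].
Occurrence 3 (position 4): no conditioning environment matches → elsewhere allophone [s].
Occurrence 4 (position 6): between two vowels → [z].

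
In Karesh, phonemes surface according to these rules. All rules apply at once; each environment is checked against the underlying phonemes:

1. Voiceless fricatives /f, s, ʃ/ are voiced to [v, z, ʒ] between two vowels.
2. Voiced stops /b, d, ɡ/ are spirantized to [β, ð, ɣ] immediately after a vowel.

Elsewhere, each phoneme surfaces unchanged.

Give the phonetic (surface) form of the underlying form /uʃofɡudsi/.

[uʒofɡuðsi]

/u/ (word-initial): no rule targets it → [u].
/ʃ/ (between /u/ and /o/) occurs between two vowels → [ʒ] by rule 1.
/o/ (between /ʃ/ and /f/): no rule targets it → [o].
/f/ (between /o/ and /ɡ/): rule 1 targets it, but not between two vowels → unchanged [f].
/ɡ/ (between /f/ and /u/) is in the target of rule 2 but the environment (immediately after a vowel) is not met → [ɡ].
/u/ stays [u].
/d/ — between /u/ and /s/, immediately after a vowel — surfaces as [ð] (rule 2).
/s/ — between /d/ and /i/; rule 1 does not apply here → [s].
/i/ — not in any rule's target class → [i].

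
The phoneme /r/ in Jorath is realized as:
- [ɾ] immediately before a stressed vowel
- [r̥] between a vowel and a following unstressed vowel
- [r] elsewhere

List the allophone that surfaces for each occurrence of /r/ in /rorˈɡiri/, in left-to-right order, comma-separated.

[r], [r], [r̥]

Occurrence 1 (position 1): no conditioning environment matches → elsewhere allophone [r].
Occurrence 2 (position 3): no conditioning environment matches → elsewhere allophone [r].
Occurrence 3 (position 6): between a vowel and a following unstressed vowel → [r̥].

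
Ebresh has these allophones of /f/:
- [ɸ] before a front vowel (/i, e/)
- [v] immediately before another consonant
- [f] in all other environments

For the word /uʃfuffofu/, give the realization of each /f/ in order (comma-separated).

Occurrence 1 (position 3): no conditioning environment matches → elsewhere allophone [f].
Occurrence 2 (position 5): immediately before another consonant → [v].
Occurrence 3 (position 6): no conditioning environment matches → elsewhere allophone [f].
Occurrence 4 (position 8): no conditioning environment matches → elsewhere allophone [f].

[f], [v], [f], [f]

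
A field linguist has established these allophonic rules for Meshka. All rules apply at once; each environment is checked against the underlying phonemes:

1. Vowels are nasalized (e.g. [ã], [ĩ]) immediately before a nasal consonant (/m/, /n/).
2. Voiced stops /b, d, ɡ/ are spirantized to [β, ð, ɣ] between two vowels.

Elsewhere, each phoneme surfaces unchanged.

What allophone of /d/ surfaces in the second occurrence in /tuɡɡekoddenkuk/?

[d]

/d/ (between /d/ and /e/): rule 2 targets it, but not between two vowels → unchanged [d].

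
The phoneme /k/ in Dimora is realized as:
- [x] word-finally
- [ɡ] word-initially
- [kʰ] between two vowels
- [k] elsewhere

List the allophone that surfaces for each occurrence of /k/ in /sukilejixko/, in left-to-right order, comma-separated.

[kʰ], [k]

Occurrence 1 (position 3): between two vowels → [kʰ].
Occurrence 2 (position 10): no conditioning environment matches → elsewhere allophone [k].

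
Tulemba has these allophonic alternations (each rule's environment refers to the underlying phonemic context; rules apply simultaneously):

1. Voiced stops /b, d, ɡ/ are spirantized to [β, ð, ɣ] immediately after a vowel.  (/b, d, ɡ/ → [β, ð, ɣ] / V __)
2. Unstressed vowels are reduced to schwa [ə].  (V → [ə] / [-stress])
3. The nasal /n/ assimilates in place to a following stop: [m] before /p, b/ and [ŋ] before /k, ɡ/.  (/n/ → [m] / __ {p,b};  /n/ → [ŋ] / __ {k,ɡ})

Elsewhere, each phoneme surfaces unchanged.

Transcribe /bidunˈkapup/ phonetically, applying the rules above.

[bəðəŋˈkapəp]

/b/ (word-initial) fails the environment for rule 1, so it stays [b].
Rule 2 applies to /i/ (between /b/ and /d/: in an unstressed syllable) → [ə].
/d/ (between /i/ and /u/): immediately after a vowel, so rule 1 applies → [ð].
Rule 2 applies to /u/ (between /d/ and /n/: in an unstressed syllable) → [ə].
/n/ (between /u/ and /k/) occurs before a labial or velar stop → [ŋ] by rule 3.
/a/ (between /k/ and /p/) is in the target of rule 2 but the environment (in an unstressed syllable) is not met → [a].
/u/ (between /p/ and /p/) occurs in an unstressed syllable → [ə] by rule 2.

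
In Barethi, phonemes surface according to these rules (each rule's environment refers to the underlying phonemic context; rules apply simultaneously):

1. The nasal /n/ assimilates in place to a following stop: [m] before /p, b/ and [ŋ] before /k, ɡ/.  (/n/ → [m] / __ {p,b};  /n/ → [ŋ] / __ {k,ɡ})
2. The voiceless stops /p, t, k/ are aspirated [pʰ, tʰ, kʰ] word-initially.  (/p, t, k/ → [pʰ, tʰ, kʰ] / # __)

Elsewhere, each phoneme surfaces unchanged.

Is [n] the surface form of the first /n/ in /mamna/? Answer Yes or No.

Yes

/n/ (between /m/ and /a/) fails the environment for rule 1, so it stays [n].
The actual realization is [n], which matches [n].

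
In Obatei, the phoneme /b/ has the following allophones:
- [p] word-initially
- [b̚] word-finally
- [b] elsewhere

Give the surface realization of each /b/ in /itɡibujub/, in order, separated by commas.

Occurrence 1 (position 5): no conditioning environment matches → elsewhere allophone [b].
Occurrence 2 (position 9): word-finally → [b̚].

[b], [b̚]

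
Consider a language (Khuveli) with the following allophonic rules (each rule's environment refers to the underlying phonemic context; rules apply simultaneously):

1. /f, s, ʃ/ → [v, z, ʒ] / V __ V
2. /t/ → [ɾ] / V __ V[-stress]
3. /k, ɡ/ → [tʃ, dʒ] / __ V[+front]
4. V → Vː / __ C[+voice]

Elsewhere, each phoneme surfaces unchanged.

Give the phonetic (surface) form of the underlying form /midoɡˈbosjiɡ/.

/m/ stays [m].
Rule 4 applies to /i/ (between /m/ and /d/: before a voiced consonant) → [iː].
/d/ (between /i/ and /o/) is unaffected → [d].
/o/ (between /d/ and /ɡ/) occurs before a voiced consonant → [oː] by rule 4.
/ɡ/ (between /o/ and /b/): rule 3 targets it, but not before a front vowel → unchanged [ɡ].
/b/ (between /ɡ/ and /o/) is unaffected → [b].
/o/ (between /b/ and /s/): rule 4 targets it, but not before a voiced consonant → unchanged [o].
/s/ (between /o/ and /j/): rule 1 targets it, but not between two vowels → unchanged [s].
/j/ (between /s/ and /i/) is unaffected → [j].
/i/ meets the environment for rule 4 (before a voiced consonant) → [iː].
/ɡ/ — word-final; rule 3 does not apply here → [ɡ].

[miːdoːɡˈbosjiːɡ]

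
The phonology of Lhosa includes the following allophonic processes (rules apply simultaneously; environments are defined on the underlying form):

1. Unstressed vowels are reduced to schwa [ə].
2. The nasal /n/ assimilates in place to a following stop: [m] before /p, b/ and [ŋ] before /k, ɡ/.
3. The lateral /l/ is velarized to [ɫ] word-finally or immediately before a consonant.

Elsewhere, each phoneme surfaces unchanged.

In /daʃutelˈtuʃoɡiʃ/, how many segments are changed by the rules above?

Segments that undergo a rule: /a/ → [ə] (rule 1); /u/ → [ə] (rule 1); /e/ → [ə] (rule 1); /l/ → [ɫ] (rule 3); /o/ → [ə] (rule 1); /i/ → [ə] (rule 1).
All other segments surface unchanged.

6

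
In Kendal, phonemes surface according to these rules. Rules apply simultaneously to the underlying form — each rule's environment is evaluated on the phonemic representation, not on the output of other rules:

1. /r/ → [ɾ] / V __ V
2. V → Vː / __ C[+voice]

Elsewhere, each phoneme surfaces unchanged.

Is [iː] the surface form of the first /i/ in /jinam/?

Rule 2 applies to /i/ (between /j/ and /n/: before a voiced consonant) → [iː].
The actual realization is [iː], which matches [iː].

Yes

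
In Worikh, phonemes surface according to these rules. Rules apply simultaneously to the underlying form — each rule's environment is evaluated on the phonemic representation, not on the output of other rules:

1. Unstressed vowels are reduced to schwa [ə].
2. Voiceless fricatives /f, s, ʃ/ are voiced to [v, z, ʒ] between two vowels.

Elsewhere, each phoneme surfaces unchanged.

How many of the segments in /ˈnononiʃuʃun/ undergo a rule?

Segments that undergo a rule: /o/ → [ə] (rule 1); /i/ → [ə] (rule 1); /ʃ/ → [ʒ] (rule 2); /u/ → [ə] (rule 1); /ʃ/ → [ʒ] (rule 2); /u/ → [ə] (rule 1).
All other segments surface unchanged.

6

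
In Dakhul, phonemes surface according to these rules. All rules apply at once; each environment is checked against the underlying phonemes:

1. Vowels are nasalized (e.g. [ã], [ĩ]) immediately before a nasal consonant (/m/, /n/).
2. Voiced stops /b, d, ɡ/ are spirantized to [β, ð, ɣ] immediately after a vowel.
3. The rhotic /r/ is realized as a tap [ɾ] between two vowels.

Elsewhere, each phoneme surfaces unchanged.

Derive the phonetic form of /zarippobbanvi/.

/a/ (between /z/ and /r/) is in the target of rule 1 but the environment (before a nasal consonant) is not met → [a].
/r/ (between /a/ and /i/): between two vowels, so rule 3 applies → [ɾ].
/i/ (between /r/ and /p/) is in the target of rule 1 but the environment (before a nasal consonant) is not met → [i].
/o/ (between /p/ and /b/): rule 1 targets it, but not before a nasal consonant → unchanged [o].
/b/ (between /o/ and /b/) occurs immediately after a vowel → [β] by rule 2.
/b/ (between /b/ and /a/) is in the target of rule 2 but the environment (immediately after a vowel) is not met → [b].
/a/ (between /b/ and /n/) occurs before a nasal consonant → [ã] by rule 1.
/i/ — word-final; rule 1 does not apply here → [i].

[zaɾippoβbãnvi]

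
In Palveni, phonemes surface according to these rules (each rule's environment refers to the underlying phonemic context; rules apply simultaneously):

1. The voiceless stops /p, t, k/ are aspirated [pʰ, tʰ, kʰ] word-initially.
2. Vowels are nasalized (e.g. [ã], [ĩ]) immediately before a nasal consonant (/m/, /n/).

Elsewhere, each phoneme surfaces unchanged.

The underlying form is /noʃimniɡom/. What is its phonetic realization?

[noʃĩmniɡõm]

/n/ (word-initial) is unaffected → [n].
/o/ (between /n/ and /ʃ/) is in the target of rule 2 but the environment (before a nasal consonant) is not met → [o].
/ʃ/ (between /o/ and /i/): no rule targets it → [ʃ].
/i/ (between /ʃ/ and /m/): before a nasal consonant, so rule 2 applies → [ĩ].
/m/ stays [m].
/n/ stays [n].
/i/ — between /n/ and /ɡ/; rule 2 does not apply here → [i].
/ɡ/ — not in any rule's target class → [ɡ].
/o/ meets the environment for rule 2 (before a nasal consonant) → [õ].
/m/ (word-final): no rule targets it → [m].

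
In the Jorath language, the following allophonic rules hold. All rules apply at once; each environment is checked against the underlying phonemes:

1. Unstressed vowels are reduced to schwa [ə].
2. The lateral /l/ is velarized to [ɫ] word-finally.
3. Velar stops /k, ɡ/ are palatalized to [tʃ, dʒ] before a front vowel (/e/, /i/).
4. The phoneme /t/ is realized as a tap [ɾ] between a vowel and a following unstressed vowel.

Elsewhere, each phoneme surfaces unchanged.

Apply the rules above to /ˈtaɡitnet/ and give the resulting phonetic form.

[ˈtadʒətnət]

/t/ — word-initial; rule 4 does not apply here → [t].
/a/ — between /t/ and /ɡ/; rule 1 does not apply here → [a].
/ɡ/ (between /a/ and /i/): before a front vowel, so rule 3 applies → [dʒ].
Rule 1 applies to /i/ (between /ɡ/ and /t/: in an unstressed syllable) → [ə].
/t/ (between /i/ and /n/): rule 4 targets it, but not between a vowel and a following unstressed vowel → unchanged [t].
/e/ — between /n/ and /t/, in an unstressed syllable — surfaces as [ə] (rule 1).
/t/ — word-final; rule 4 does not apply here → [t].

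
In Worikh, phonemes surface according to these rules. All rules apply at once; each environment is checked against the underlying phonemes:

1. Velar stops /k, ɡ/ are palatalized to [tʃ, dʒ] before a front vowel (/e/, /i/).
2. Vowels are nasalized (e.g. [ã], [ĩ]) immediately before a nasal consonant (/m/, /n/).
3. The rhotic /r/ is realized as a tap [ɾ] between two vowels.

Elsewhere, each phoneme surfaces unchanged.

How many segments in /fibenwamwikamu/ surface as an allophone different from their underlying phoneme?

Segments that undergo a rule: /e/ → [ẽ] (rule 2); /a/ → [ã] (rule 2); /a/ → [ã] (rule 2).
All other segments surface unchanged.

3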